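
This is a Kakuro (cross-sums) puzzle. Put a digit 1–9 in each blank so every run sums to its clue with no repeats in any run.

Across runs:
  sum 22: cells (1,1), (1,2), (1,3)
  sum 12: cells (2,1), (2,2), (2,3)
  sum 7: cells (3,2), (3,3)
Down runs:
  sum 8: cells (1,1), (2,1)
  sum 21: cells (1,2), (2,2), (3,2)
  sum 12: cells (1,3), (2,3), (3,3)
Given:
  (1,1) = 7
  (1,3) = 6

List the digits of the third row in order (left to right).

5 2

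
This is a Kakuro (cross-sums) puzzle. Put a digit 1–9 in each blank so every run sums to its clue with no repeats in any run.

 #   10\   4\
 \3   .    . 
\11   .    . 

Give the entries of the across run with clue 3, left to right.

3 in 2 cells must be {1,2}; 4 in 2 cells must be {1,3}.
The 3 across and the 4 down share only 1, so R1C2 = 1.
R2C2 = 4 − 1 = 3 completes the 4 down.
R1C1 = 3 − 1 = 2 completes the 3 across.
R2C1 = 11 − 3 = 8 completes the 11 across.

2, 1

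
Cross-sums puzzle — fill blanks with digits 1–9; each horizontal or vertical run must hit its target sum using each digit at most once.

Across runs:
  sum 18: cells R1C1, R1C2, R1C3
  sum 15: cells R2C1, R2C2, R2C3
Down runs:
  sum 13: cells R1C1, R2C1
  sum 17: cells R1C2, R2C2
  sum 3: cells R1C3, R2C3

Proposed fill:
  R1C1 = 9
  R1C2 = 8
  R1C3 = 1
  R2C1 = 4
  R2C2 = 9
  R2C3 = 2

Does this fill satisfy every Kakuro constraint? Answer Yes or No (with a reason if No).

Yes

Across: 9+8+1=18; 4+9+2=15. Down: 9+4=13; 8+9=17; 1+2=3. No digit repeats within any run.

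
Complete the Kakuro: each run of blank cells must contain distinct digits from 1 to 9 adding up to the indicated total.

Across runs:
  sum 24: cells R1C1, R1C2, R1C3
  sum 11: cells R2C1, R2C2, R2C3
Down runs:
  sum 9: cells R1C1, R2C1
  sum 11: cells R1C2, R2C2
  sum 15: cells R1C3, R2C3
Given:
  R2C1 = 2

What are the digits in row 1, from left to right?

7 8 9

24 in 3 cells must be {7,8,9}.
R1C1 = 9 − 2 = 7 completes the 9 down.
No cell is forced outright now. R2C3 can only be 6 or 8 (the digits allowed by both its 11 across and its 15 down). If R2C3 = 8: then R1C3 would have to be in {8,9} for the 24 across but in {7} for the 15 down — contradiction. So R2C3 = 6.
R1C3 = 15 − 6 = 9 completes the 15 down.
R2C2 = 11 − 8 = 3 completes the 11 across.
R1C2 = 24 − 16 = 8 completes the 24 across.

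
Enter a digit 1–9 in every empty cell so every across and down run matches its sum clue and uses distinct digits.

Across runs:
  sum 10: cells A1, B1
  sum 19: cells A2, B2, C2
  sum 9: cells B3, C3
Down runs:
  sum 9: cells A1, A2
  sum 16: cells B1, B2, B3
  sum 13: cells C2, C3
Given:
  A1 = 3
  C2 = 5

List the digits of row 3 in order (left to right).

1 8

B1 = 10 − 3 = 7 completes the 10 across.
A2 = 9 − 3 = 6 completes the 9 down.
B2 = 19 − 11 = 8 completes the 19 across.
B3 = 16 − 15 = 1 completes the 16 down.
C3 = 9 − 1 = 8 completes the 9 across.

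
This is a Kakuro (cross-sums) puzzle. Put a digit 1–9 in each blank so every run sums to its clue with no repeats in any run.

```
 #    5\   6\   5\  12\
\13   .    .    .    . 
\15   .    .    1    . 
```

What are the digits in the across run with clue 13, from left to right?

3 1 4 5

R1C3 = 5 − 1 = 4 completes the 5 down.
No cell is forced outright now. R1C4 can only be 3 or 5 (the digits allowed by both its 13 across and its 12 down). If R1C4 = 3: that forces R1C1 = 1, R1C2 = 5, R2C1 = 4, after which R2C2 would have to be in {2,3,7,8} for the 15 across but in {1} for the 6 down — contradiction. So R1C4 = 5.
Given what's placed, R1C2 must be 1 to fit the 13 across and 6 down.
R2C2 = 6 − 1 = 5 completes the 6 down.
R2C4 = 12 − 5 = 7 completes the 12 down.
R1C1 = 13 − 10 = 3 completes the 13 across.
R2C1 = 15 − 13 = 2 completes the 15 across.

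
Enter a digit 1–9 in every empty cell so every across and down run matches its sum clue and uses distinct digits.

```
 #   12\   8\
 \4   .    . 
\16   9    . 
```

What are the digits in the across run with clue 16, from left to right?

4 in 2 cells must be {1,3}; 16 in 2 cells must be {7,9}.
R1C1 = 12 − 9 = 3 completes the 12 down.
R1C2 = 4 − 3 = 1 completes the 4 across.
R2C2 = 16 − 9 = 7 completes the 16 across.

9 7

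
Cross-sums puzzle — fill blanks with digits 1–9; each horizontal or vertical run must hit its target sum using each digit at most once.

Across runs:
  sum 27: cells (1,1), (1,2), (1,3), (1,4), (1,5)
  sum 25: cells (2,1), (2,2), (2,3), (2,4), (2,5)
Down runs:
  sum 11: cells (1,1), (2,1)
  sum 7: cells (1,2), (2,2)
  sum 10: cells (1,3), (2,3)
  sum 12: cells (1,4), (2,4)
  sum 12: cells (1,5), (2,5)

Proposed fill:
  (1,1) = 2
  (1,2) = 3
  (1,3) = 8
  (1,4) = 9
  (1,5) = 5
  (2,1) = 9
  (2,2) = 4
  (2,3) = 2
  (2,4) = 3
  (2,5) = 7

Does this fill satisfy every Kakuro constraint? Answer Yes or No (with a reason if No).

Yes

Across: 2+3+8+9+5=27; 9+4+2+3+7=25. Down: 2+9=11; 3+4=7; 8+2=10; 9+3=12; 5+7=12. No digit repeats within any run.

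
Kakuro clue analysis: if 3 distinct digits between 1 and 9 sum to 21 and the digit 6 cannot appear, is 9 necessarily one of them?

Yes

Every partition of 21 into 3 distinct digits under that restriction includes 9: {4,8,9}, {5,7,9}.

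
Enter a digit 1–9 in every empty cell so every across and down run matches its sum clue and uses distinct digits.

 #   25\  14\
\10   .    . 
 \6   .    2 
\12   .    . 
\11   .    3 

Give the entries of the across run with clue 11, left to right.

8, 3

R2C1 = 6 − 2 = 4 completes the 6 across.
R4C1 = 11 − 3 = 8 completes the 11 across.
Given what's placed, R3C1 must be 7 to fit the 12 across and 25 down.
R3C2 = 12 − 7 = 5 completes the 12 across.
R1C1 = 25 − 19 = 6 completes the 25 down.
R1C2 = 10 − 6 = 4 completes the 10 across.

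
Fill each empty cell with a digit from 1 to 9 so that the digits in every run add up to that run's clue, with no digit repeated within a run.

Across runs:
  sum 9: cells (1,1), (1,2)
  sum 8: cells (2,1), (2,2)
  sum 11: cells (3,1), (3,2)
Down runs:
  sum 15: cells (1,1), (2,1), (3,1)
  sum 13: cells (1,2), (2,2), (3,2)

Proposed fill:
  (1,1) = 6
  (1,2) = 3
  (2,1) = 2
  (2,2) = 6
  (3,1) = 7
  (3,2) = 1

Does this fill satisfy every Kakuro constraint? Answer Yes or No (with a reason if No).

No — the down run (1,2)–(3,2) sums to 10, not 13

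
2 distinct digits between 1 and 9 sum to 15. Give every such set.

2 distinct digits from 1–9 sum between 3 and 17.

{6,9}; {7,8}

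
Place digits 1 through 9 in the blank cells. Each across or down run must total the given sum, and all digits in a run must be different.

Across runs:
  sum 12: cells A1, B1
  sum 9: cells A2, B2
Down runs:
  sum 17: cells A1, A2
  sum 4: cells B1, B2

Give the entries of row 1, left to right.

9, 3

17 in 2 cells must be {8,9}; 4 in 2 cells must be {1,3}.
The 12 across and the 4 down share only 3, so B1 = 3.
The 9 across and the 17 down share only 8, so A2 = 8.
B2 = 9 − 8 = 1 completes the 9 across.
A1 = 12 − 3 = 9 completes the 12 across.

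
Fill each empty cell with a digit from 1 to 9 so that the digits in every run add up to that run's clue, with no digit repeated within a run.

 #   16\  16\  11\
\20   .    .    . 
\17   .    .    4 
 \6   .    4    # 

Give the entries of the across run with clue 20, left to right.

8, 5, 7

R1C3 = 11 − 4 = 7 completes the 11 down.
R3C1 = 6 − 4 = 2 completes the 6 across.
Nothing is forced directly, so branch on R1C2, whose candidates are 5 or 9. If R1C2 = 9: then R1C1 would have to be in {4} for the 20 across but in {5,6,8,9} for the 16 down — contradiction. So R1C2 = 5.
R1C1 = 20 − 12 = 8 completes the 20 across.
R2C1 = 16 − 10 = 6 completes the 16 down.
R2C2 = 17 − 10 = 7 completes the 17 across.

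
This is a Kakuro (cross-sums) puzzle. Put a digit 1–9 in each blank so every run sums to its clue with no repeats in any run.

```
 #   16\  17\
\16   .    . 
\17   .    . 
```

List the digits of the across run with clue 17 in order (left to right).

9 8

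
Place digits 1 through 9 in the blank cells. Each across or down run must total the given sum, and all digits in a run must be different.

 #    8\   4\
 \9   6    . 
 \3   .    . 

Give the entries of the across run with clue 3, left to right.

2 1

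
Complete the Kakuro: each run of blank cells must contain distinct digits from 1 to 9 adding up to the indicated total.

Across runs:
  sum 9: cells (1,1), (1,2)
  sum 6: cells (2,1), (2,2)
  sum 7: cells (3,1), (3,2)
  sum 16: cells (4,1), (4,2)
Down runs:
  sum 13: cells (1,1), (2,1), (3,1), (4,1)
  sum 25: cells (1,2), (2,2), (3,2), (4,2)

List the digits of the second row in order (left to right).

1 5

16 in 2 cells must be {7,9}.
Only 7 fits (4,1) under both its across sum 16 and down sum 13.
(4,2) = 16 − 7 = 9 completes the 16 across.
Nothing is forced directly, so branch on (2,1), whose candidates are 1 or 2. If (2,1) = 2: that forces (2,2) = 4, (3,2) = 5, (1,2) = 7, after which (3,1) would have to be in {2} for the 7 across but in {1,3} for the 13 down — contradiction. So (2,1) = 1.
(2,2) = 6 − 1 = 5 completes the 6 across.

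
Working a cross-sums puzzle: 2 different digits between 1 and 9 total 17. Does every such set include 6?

The only way to make 17 from 2 distinct digits is {8,9}, which does not contain 6.

No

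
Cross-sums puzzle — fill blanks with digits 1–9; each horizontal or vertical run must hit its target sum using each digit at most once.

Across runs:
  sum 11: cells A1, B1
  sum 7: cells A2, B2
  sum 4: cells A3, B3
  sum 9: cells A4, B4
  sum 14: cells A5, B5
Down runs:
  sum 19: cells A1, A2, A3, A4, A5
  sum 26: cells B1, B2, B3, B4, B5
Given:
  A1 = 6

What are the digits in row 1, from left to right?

6 5

4 in 2 cells must be {1,3}.
B1 = 11 − 6 = 5 completes the 11 across.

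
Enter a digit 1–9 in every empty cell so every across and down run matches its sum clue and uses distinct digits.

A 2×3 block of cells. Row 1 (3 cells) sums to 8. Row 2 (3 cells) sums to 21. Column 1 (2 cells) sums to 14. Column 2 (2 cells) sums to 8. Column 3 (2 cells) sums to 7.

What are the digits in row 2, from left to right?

9, 7, 5

The 8 across and the 14 down share only 5, so (1,1) = 5.
(2,1) = 14 − 5 = 9 completes the 14 down.
Nothing is forced directly, so branch on (2,2), whose candidates are 5 or 7. If (2,2) = 5: then (1,2) would have to be in {1,2} for the 8 across but in {3} for the 8 down — contradiction. So (2,2) = 7.
(1,2) = 8 − 7 = 1 completes the 8 down.
(1,3) = 8 − 6 = 2 completes the 8 across.
(2,3) = 21 − 16 = 5 completes the 21 across.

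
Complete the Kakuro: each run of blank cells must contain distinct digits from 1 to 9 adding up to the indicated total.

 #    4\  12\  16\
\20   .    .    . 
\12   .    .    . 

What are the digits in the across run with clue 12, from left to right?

1, 4, 7

4 in 2 cells must be {1,3}; 16 in 2 cells must be {7,9}.
The 20 across and the 4 down share only 3, so R1C1 = 3.
Given what's placed, R1C3 must be 9 to fit the 20 across and 16 down.
R2C1 = 4 − 3 = 1 completes the 4 down.
R2C3 = 16 − 9 = 7 completes the 16 down.
R1C2 = 20 − 12 = 8 completes the 20 across.
R2C2 = 12 − 8 = 4 completes the 12 across.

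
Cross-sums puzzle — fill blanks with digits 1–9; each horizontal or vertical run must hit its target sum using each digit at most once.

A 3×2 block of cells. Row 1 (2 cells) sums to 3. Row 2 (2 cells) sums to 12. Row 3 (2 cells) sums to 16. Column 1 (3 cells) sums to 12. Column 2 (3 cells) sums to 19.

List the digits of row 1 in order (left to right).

3 in 2 cells must be {1,2}; 16 in 2 cells must be {7,9}.
The 3 across and the 19 down share only 2, so (1,2) = 2.
Given what's placed, (3,2) must be 9 to fit the 16 across and 19 down.
(1,1) = 3 − 2 = 1 completes the 3 across.
(2,2) = 19 − 11 = 8 completes the 19 down.
(3,1) = 16 − 9 = 7 completes the 16 across.
(2,1) = 12 − 8 = 4 completes the 12 across.

1 2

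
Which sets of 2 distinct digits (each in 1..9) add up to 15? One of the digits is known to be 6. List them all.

{6,9}

2 distinct digits from 1–9 sum between 3 and 17.
Keeping only sets containing 6.
Only one set works: {6,9}.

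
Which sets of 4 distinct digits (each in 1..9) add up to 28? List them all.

{4,7,8,9}; {5,6,8,9}

4 distinct digits from 1–9 sum between 10 and 30.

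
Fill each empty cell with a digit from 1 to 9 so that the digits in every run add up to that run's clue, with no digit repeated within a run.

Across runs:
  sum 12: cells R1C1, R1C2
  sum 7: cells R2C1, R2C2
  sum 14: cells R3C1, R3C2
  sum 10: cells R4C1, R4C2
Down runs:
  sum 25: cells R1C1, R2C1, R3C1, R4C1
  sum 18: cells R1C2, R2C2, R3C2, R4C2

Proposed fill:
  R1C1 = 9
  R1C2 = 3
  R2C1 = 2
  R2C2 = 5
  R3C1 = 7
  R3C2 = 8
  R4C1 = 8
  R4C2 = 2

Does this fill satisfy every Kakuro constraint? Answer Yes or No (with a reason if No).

No — the down run R1C1–R4C1 sums to 26, not 25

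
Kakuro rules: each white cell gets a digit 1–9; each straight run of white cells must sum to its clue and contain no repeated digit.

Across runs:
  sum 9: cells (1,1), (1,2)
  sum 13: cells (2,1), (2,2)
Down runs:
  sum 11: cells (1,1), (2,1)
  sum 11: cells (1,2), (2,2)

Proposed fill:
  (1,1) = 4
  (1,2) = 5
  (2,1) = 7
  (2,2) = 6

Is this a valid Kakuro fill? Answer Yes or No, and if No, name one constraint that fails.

Yes

Across: 4+5=9; 7+6=13. Down: 4+7=11; 5+6=11. No digit repeats within any run.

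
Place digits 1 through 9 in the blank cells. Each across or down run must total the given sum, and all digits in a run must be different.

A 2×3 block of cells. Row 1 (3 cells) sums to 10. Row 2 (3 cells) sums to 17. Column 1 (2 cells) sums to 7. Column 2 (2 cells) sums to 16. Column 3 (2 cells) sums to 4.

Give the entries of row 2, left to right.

5 9 3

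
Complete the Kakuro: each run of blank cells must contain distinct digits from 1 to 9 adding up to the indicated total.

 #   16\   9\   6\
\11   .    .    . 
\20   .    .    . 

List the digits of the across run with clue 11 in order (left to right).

7 3 1

16 in 2 cells must be {7,9}.
The 11 across and the 16 down share only 7, so R1C1 = 7.
Given what's placed, R1C3 must be 1 to fit the 11 across and 6 down.
R2C1 = 16 − 7 = 9 completes the 16 down.
R2C3 = 6 − 1 = 5 completes the 6 down.
R1C2 = 11 − 8 = 3 completes the 11 across.
R2C2 = 20 − 14 = 6 completes the 20 across.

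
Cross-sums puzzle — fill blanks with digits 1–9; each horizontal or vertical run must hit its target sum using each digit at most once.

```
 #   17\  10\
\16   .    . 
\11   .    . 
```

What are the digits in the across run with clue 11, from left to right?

16 in 2 cells must be {7,9}; 17 in 2 cells must be {8,9}.
The 16 across and the 17 down share only 9, so R1C1 = 9.
R1C2 = 16 − 9 = 7 completes the 16 across.
R2C1 = 17 − 9 = 8 completes the 17 down.
R2C2 = 11 − 8 = 3 completes the 11 across.

8 3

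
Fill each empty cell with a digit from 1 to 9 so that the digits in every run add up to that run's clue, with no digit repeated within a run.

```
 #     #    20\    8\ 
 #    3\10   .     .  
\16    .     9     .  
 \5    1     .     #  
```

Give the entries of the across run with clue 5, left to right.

1, 4

3 in 2 cells must be {1,2}.
R2C1 = 3 − 1 = 2 completes the 3 down.
R2C3 = 16 − 11 = 5 completes the 16 across.
R3C2 = 5 − 1 = 4 completes the 5 across.
R1C2 = 20 − 13 = 7 completes the 20 down.
R1C3 = 10 − 7 = 3 completes the 10 across.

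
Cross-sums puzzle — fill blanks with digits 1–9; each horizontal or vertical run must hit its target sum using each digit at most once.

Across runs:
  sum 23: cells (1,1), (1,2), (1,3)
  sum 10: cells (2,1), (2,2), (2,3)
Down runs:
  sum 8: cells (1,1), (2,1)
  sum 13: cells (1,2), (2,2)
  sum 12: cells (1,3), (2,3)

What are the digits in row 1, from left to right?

23 in 3 cells must be {6,8,9}.
The 23 across and the 8 down share only 6, so (1,1) = 6.
(2,1) = 8 − 6 = 2 completes the 8 down.
Nothing is forced directly, so branch on (2,2), whose candidates are 5 or 7. If (2,2) = 7: then (1,2) would have to be in {8,9} for the 23 across but in {6} for the 13 down — contradiction. So (2,2) = 5.
(1,2) = 13 − 5 = 8 completes the 13 down.
(1,3) = 23 − 14 = 9 completes the 23 across.
(2,3) = 10 − 7 = 3 completes the 10 across.

6 8 9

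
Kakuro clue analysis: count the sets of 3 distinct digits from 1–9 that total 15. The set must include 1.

2

3 distinct digits from 1–9 sum between 6 and 24.
Keeping only sets containing 1.
Enumerating: {1,5,9}, {1,6,8}.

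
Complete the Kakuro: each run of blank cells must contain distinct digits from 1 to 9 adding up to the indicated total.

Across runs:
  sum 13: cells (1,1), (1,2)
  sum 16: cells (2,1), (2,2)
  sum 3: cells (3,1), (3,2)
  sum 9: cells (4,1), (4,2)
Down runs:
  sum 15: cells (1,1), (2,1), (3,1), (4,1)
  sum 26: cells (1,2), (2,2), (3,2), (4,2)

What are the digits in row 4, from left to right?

2 7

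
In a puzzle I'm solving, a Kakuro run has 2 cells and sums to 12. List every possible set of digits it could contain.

2 distinct digits from 1–9 sum between 3 and 17.

{3,9}; {4,8}; {5,7}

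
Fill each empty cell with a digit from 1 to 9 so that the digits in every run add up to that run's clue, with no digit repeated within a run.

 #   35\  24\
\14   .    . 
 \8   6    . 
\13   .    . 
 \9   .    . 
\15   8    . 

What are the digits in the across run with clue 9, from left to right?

35 in 5 cells must be {5,6,7,8,9}.
R2C2 = 8 − 6 = 2 completes the 8 across.
R5C2 = 15 − 8 = 7 completes the 15 across.
Nothing is forced directly, so branch on R4C1, whose candidates are 5 or 7. If R4C1 = 7: then R4C2 would have to be in {2} for the 9 across but in {1,3,4,5,6,8,9} for the 24 down — contradiction. So R4C1 = 5.
Given what's placed, R1C1 must be 9 to fit the 14 across and 35 down.
R1C2 = 14 − 9 = 5 completes the 14 across.
R3C1 = 35 − 28 = 7 completes the 35 down.
R3C2 = 13 − 7 = 6 completes the 13 across.
R4C2 = 9 − 5 = 4 completes the 9 across.

5 4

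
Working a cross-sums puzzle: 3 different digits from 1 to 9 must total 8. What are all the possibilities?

3 distinct digits from 1–9 sum between 6 and 24.

{1,2,5}; {1,3,4}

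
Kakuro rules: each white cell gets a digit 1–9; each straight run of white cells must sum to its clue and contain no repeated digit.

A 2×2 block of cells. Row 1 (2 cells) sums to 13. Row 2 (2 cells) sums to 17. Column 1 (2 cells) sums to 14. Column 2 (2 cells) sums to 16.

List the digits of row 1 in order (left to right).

6, 7

17 in 2 cells must be {8,9}; 16 in 2 cells must be {7,9}.
The 17 across and the 16 down share only 9, so (2,2) = 9.
(1,2) = 16 − 9 = 7 completes the 16 down.
(2,1) = 17 − 9 = 8 completes the 17 across.
(1,1) = 13 − 7 = 6 completes the 13 across.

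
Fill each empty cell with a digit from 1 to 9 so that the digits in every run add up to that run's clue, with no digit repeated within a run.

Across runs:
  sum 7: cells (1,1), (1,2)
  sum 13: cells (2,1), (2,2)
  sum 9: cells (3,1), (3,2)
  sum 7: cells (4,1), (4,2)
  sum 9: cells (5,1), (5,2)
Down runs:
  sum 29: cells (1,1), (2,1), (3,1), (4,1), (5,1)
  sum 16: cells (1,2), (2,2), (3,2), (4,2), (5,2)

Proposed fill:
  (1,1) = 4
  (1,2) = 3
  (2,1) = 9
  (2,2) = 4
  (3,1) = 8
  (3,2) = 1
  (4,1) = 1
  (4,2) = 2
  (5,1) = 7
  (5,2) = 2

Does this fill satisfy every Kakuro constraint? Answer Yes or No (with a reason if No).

No — the across run (4,1)–(4,2) sums to 3, not 7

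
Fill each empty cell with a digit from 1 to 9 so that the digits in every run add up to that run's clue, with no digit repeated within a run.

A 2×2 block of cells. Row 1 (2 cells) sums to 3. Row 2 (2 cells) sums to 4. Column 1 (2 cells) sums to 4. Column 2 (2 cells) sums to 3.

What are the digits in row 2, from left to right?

3 in 2 cells must be {1,2}; 4 in 2 cells must be {1,3}.
The 3 across and the 4 down share only 1, so (1,1) = 1.
(1,2) = 3 − 1 = 2 completes the 3 across.
(2,1) = 4 − 1 = 3 completes the 4 down.
(2,2) = 4 − 3 = 1 completes the 4 across.

3 1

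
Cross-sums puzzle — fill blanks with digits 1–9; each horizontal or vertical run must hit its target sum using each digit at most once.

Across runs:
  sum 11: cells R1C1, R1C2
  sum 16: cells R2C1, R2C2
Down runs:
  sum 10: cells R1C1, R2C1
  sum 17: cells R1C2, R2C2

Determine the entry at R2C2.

9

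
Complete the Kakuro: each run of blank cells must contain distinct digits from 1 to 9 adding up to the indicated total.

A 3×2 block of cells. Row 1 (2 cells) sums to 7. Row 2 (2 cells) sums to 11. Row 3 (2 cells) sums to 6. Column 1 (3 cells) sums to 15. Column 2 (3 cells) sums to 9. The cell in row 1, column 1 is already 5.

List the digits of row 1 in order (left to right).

5, 2

(1,2) = 7 − 5 = 2 completes the 7 across.
Nothing is forced directly, so branch on (3,2), whose candidates are 1 or 4. If (3,2) = 1: that forces (2,2) = 6, after which (3,1) would have to be in {5} for the 6 across but in {1,2,3,4,6,7,8,9} for the 15 down — contradiction. So (3,2) = 4.
(2,2) = 9 − 6 = 3 completes the 9 down.
(3,1) = 6 − 4 = 2 completes the 6 across.
(2,1) = 11 − 3 = 8 completes the 11 across.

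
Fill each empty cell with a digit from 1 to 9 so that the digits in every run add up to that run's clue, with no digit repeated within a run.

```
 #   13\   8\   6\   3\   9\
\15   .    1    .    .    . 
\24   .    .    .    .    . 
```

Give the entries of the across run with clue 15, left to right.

15 in 5 cells must be {1,2,3,4,5}; 3 in 2 cells must be {1,2}.
Given what's placed, R1C4 must be 2 to fit the 15 across and 3 down.
R2C2 = 8 − 1 = 7 completes the 8 down.
R2C4 = 3 − 2 = 1 completes the 3 down.
No cell is forced outright now. R1C1 can only be 4 or 5 (the digits allowed by both its 15 across and its 13 down). If R1C1 = 4: that forces R1C3 = 5, R1C5 = 3, R2C1 = 9, after which R2C3 would have to be in {2,3,4,5} for the 24 across but in {1} for the 6 down — contradiction. So R1C1 = 5.
Given what's placed, R1C3 must be 4 to fit the 15 across and 6 down.
R1C5 = 15 − 12 = 3 completes the 15 across.

5 1 4 2 3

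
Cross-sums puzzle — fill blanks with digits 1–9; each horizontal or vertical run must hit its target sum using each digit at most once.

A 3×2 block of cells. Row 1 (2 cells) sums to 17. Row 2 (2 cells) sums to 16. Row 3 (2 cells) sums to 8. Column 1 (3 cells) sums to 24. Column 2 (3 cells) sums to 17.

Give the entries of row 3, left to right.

17 in 2 cells must be {8,9}; 16 in 2 cells must be {7,9}; 24 in 3 cells must be {7,8,9}.
The 8 across and the 24 down share only 7, so (3,1) = 7.
(3,2) = 8 − 7 = 1 completes the 8 across.
Given what's placed, (1,2) must be 9 to fit the 17 across and 17 down.
(2,1) = 9: the only remaining digit allowed by both the 16 across and the 24 down.
(2,2) = 16 − 9 = 7 completes the 16 across.
(1,1) = 17 − 9 = 8 completes the 17 across.

7 1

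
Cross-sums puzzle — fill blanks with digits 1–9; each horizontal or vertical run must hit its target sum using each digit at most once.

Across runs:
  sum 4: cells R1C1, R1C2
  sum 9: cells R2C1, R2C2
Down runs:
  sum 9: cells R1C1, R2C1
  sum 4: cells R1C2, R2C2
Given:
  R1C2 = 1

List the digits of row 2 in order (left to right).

6 3

4 in 2 cells must be {1,3}.
R1C1 = 4 − 1 = 3 completes the 4 across.
R2C1 = 9 − 3 = 6 completes the 9 down.
R2C2 = 9 − 6 = 3 completes the 9 across.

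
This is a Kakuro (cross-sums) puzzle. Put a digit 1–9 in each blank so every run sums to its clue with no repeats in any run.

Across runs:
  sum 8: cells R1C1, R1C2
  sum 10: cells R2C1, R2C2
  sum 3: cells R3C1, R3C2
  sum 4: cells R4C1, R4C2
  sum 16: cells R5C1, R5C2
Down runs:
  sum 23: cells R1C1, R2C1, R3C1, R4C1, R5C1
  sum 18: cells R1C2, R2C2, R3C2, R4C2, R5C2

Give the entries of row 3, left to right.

2 1

3 in 2 cells must be {1,2}; 4 in 2 cells must be {1,3}; 16 in 2 cells must be {7,9}.
Only 7 fits R5C2 under both its across sum 16 and down sum 18.
R5C1 = 16 − 7 = 9 completes the 16 across.
Nothing is forced directly, so branch on R3C1, whose candidates are 1 or 2. If R3C1 = 1: that forces R3C2 = 2, R4C1 = 3, R4C2 = 1, R2C2 = 3, R1C2 = 5, after which R2C1 would have to be in {7} for the 10 across but in {2,4,6,8} for the 23 down — contradiction. So R3C1 = 2.
R3C2 = 3 − 2 = 1 completes the 3 across.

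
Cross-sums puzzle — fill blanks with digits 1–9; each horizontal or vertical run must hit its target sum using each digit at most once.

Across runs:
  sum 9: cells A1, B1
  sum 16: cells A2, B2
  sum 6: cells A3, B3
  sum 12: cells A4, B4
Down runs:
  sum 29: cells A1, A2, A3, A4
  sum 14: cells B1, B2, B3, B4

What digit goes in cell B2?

7

16 in 2 cells must be {7,9}; 29 in 4 cells must be {5,7,8,9}.
Only 7 fits B2 under both its across sum 16 and down sum 14.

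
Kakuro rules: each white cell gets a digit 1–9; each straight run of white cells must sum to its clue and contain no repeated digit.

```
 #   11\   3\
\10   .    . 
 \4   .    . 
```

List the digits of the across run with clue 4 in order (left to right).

4 in 2 cells must be {1,3}; 3 in 2 cells must be {1,2}.
The 4 across and the 11 down share only 3, so R2C1 = 3.
R2C2 = 4 − 3 = 1 completes the 4 across.
R1C1 = 11 − 3 = 8 completes the 11 down.
R1C2 = 10 − 8 = 2 completes the 10 across.

3, 1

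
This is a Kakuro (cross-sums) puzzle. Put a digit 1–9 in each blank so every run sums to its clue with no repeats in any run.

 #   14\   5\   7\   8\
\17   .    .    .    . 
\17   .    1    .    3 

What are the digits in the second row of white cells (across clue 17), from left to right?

8 1 5 3

R1C2 = 5 − 1 = 4 completes the 5 down.
R1C4 = 8 − 3 = 5 completes the 8 down.
Given what's placed, R1C1 must be 6 to fit the 17 across and 14 down.
R1C3 = 17 − 15 = 2 completes the 17 across.
R2C1 = 14 − 6 = 8 completes the 14 down.
R2C3 = 17 − 12 = 5 completes the 17 across.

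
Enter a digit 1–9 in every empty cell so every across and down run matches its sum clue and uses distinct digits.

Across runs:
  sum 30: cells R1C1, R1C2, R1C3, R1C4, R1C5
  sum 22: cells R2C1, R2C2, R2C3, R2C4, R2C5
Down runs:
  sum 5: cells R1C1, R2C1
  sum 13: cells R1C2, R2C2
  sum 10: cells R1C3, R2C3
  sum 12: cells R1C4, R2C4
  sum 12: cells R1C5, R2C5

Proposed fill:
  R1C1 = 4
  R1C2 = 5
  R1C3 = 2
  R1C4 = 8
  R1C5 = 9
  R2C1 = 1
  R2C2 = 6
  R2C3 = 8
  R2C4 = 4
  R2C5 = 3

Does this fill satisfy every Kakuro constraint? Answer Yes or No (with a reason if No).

No — the across run R1C1–R1C5 sums to 28, not 30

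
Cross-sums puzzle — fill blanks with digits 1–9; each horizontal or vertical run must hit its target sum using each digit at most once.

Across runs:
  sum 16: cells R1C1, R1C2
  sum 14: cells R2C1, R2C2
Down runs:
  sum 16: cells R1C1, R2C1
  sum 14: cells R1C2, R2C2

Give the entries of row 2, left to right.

16 in 2 cells must be {7,9}.
The 16 across and the 14 down share only 9, so R1C2 = 9.
The 14 across and the 16 down share only 9, so R2C1 = 9.
R2C2 = 14 − 9 = 5 completes the 14 across.
R1C1 = 16 − 9 = 7 completes the 16 across.

9 5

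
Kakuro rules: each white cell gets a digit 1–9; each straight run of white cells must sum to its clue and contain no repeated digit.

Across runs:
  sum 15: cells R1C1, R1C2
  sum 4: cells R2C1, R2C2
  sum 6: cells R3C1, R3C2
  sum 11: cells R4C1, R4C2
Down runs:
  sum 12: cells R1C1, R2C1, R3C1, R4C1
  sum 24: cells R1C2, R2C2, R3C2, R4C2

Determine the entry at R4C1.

4 in 2 cells must be {1,3}.
Only 6 fits R1C1 under both its across sum 15 and down sum 12.
R1C2 = 15 − 6 = 9 completes the 15 across.
Nothing is forced directly, so branch on R2C1, whose candidates are 1 or 3. If R2C1 = 3: that forces R2C2 = 1, after which R3C2 would have to be in {1,2,4,5} for the 6 across but in {6,8} for the 24 down — contradiction. So R2C1 = 1.
R2C2 = 4 − 1 = 3 completes the 4 across.
R3C1 = 2: the only remaining digit allowed by both the 6 across and the 12 down.
R3C2 = 6 − 2 = 4 completes the 6 across.
R4C1 = 12 − 9 = 3 completes the 12 down.

3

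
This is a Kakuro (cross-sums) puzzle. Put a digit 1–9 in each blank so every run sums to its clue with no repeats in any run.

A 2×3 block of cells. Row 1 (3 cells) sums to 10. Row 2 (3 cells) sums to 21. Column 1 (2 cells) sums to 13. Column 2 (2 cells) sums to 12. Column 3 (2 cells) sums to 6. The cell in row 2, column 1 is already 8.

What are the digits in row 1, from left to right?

(1,1) = 13 − 8 = 5 completes the 13 down.
Given what's placed, (2,3) must be 4 to fit the 21 across and 6 down.
(1,3) = 6 − 4 = 2 completes the 6 down.
(2,2) = 21 − 12 = 9 completes the 21 across.
(1,2) = 10 − 7 = 3 completes the 10 across.

5, 3, 2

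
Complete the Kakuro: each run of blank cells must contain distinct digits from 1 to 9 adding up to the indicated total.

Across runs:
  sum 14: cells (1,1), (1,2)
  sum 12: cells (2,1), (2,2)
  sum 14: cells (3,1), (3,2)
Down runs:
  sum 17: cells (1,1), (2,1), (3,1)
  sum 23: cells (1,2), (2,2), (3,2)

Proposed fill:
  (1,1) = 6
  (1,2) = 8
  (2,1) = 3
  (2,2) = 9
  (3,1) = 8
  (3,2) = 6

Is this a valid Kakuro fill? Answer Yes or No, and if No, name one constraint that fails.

Yes

Across: 6+8=14; 3+9=12; 8+6=14. Down: 6+3+8=17; 8+9+6=23. No digit repeats within any run.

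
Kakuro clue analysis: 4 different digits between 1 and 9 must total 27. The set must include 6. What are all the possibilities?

{4,6,8,9}; {5,6,7,9}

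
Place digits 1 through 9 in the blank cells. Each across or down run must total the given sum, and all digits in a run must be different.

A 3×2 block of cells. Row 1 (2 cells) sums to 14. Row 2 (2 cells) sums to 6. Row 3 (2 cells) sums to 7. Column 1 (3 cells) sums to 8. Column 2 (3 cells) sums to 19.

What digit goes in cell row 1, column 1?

5

The 14 across and the 8 down share only 5, so (1,1) = 5.
(1,2) = 14 − 5 = 9 completes the 14 across.
Nothing is forced directly, so branch on (2,1), whose candidates are 1 or 2. If (2,1) = 1: then (2,2) would have to be in {5} for the 6 across but in {2,3,4,6,7,8} for the 19 down — contradiction. So (2,1) = 2.
(2,2) = 6 − 2 = 4 completes the 6 across.
(3,1) = 8 − 7 = 1 completes the 8 down.
(3,2) = 7 − 1 = 6 completes the 7 across.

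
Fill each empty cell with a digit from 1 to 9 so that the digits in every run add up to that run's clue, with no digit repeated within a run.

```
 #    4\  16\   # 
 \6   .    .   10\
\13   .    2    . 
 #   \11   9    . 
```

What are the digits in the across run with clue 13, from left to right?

3 2 8

4 in 2 cells must be {1,3}.
R1C1 = 1: only digit in both the 6-across and 4-down candidate sets.
R1C2 = 6 − 1 = 5 completes the 6 across.
R2C1 = 4 − 1 = 3 completes the 4 down.
R2C3 = 13 − 5 = 8 completes the 13 across.
R3C3 = 11 − 9 = 2 completes the 11 across.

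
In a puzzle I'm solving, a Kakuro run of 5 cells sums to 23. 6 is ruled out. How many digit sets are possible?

5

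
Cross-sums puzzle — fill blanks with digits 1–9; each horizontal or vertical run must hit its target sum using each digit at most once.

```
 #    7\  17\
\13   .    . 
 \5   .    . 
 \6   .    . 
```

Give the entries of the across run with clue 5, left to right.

7 in 3 cells must be {1,2,4}.
The 13 across and the 7 down share only 4, so R1C1 = 4.
R1C2 = 13 − 4 = 9 completes the 13 across.
Nothing is forced directly, so branch on R2C1, whose candidates are 1 or 2. If R2C1 = 1: then R2C2 would have to be in {4} for the 5 across but in {1,2,3,5,6,7} for the 17 down — contradiction. So R2C1 = 2.
R2C2 = 5 − 2 = 3 completes the 5 across.
R3C1 = 7 − 6 = 1 completes the 7 down.
R3C2 = 6 − 1 = 5 completes the 6 across.

2 3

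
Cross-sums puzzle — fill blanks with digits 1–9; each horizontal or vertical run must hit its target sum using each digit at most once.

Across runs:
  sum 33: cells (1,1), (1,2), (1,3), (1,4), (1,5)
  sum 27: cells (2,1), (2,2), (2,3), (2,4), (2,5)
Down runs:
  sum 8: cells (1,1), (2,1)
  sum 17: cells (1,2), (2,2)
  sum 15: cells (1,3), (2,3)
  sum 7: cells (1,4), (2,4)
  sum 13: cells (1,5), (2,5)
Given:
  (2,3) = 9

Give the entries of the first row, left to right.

17 in 2 cells must be {8,9}.
(1,3) = 15 − 9 = 6 completes the 15 down.
(1,4) = 3: the only remaining digit allowed by both the 33 across and the 7 down.
Given what's placed, (2,2) must be 8 to fit the 27 across and 17 down.
(2,4) = 7 − 3 = 4 completes the 7 down.
(2,5) = 5: the only remaining digit allowed by both the 27 across and the 13 down.
(1,1) = 7: the only remaining digit allowed by both the 33 across and the 8 down.
(1,2) = 17 − 8 = 9 completes the 17 down.
(1,5) = 33 − 25 = 8 completes the 33 across.

7 9 6 3 8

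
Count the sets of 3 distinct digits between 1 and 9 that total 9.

3 distinct digits from 1–9 sum between 6 and 24.
Enumerating: {1,2,6}, {1,3,5}, {2,3,4}.

3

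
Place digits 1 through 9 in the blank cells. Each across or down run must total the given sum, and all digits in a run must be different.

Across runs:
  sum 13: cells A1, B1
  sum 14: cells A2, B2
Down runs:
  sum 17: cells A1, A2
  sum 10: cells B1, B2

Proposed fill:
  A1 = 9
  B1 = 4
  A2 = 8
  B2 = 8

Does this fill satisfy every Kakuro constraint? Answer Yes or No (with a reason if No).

No — the down run B1–B2 sums to 12, not 10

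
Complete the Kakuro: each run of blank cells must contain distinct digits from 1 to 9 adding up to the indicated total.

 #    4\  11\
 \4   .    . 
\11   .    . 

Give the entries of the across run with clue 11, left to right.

4 in 2 cells must be {1,3}.
The 4 across and the 11 down share only 3, so R1C2 = 3.
The 11 across and the 4 down share only 3, so R2C1 = 3.
R2C2 = 11 − 3 = 8 completes the 11 across.
R1C1 = 4 − 3 = 1 completes the 4 across.

3, 8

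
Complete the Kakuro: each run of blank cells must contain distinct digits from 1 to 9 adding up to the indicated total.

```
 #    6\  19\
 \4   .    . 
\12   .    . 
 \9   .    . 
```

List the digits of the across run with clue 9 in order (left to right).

4 in 2 cells must be {1,3}; 6 in 3 cells must be {1,2,3}.
The 4 across and the 19 down share only 3, so R1C2 = 3.
The 12 across and the 6 down share only 3, so R2C1 = 3.
R2C2 = 12 − 3 = 9 completes the 12 across.
R3C2 = 19 − 12 = 7 completes the 19 down.
R1C1 = 4 − 3 = 1 completes the 4 across.
R3C1 = 9 − 7 = 2 completes the 9 across.

2 7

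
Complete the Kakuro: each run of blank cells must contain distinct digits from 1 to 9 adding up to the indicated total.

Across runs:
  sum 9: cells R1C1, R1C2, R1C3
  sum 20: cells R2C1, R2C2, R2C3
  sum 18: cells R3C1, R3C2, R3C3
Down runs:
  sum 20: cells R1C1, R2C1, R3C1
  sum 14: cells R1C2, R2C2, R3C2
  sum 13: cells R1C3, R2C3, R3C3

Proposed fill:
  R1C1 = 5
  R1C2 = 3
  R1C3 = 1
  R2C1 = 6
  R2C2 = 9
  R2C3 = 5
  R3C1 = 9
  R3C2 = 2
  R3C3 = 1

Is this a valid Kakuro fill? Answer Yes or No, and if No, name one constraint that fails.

No — the across run R3C1–R3C3 sums to 12, not 18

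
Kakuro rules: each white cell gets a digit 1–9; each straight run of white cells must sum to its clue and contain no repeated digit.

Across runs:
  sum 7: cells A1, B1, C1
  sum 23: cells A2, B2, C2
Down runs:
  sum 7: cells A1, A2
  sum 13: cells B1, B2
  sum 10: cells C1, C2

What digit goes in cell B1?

7 in 3 cells must be {1,2,4}; 23 in 3 cells must be {6,8,9}.
The 7 across and the 13 down share only 4, so B1 = 4.
The 23 across and the 7 down share only 6, so A2 = 6.
B2 = 13 − 4 = 9 completes the 13 down.
C2 = 23 − 15 = 8 completes the 23 across.
A1 = 7 − 6 = 1 completes the 7 down.
C1 = 7 − 5 = 2 completes the 7 across.

4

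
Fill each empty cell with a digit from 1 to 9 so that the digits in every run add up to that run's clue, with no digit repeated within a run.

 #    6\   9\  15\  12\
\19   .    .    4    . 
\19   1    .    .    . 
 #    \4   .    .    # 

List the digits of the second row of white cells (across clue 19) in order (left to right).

1 6 8 4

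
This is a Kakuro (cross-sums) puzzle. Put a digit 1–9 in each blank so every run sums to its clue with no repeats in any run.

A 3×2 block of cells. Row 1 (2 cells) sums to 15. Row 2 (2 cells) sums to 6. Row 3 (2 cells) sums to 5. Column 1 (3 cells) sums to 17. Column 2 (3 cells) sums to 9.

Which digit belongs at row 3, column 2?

The 15 across and the 9 down share only 6, so (1,2) = 6.
(1,1) = 15 − 6 = 9 completes the 15 across.
Nothing is forced directly, so branch on (2,2), whose candidates are 1 or 2. If (2,2) = 2: then (2,1) would have to be in {4} for the 6 across but in {1,2,3,5,6,7} for the 17 down — contradiction. So (2,2) = 1.
(2,1) = 6 − 1 = 5 completes the 6 across.
(3,1) = 17 − 14 = 3 completes the 17 down.
(3,2) = 5 − 3 = 2 completes the 5 across.

2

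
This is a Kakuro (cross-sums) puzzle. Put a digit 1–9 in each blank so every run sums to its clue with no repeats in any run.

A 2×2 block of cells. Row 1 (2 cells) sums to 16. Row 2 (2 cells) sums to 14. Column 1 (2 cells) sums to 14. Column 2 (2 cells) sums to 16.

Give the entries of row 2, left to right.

5, 9

16 in 2 cells must be {7,9}.
The 16 across and the 14 down share only 9, so (1,1) = 9.
(1,2) = 16 − 9 = 7 completes the 16 across.
(2,1) = 14 − 9 = 5 completes the 14 down.
(2,2) = 14 − 5 = 9 completes the 14 across.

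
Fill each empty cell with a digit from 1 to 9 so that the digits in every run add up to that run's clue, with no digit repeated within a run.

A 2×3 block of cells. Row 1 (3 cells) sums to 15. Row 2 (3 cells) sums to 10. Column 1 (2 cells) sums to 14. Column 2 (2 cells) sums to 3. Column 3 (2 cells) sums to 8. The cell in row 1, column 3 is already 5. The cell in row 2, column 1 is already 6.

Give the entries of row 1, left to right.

8, 2, 5

3 in 2 cells must be {1,2}.
(1,1) = 14 − 6 = 8 completes the 14 down.
(1,2) = 15 − 13 = 2 completes the 15 across.
(2,2) = 3 − 2 = 1 completes the 3 down.
(2,3) = 10 − 7 = 3 completes the 10 across.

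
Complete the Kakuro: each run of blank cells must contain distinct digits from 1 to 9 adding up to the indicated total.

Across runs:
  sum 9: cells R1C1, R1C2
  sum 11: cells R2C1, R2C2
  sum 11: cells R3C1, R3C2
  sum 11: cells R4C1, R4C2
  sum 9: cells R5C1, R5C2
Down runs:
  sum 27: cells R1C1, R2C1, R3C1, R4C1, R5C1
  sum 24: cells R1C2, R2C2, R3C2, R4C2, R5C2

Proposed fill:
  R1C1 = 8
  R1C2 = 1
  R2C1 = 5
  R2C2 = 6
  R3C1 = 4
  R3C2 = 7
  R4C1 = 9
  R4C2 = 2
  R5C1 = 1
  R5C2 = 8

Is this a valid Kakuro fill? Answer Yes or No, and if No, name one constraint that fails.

Across: 8+1=9; 5+6=11; 4+7=11; 9+2=11; 1+8=9. Down: 8+5+4+9+1=27; 1+6+7+2+8=24. No digit repeats within any run.

Yes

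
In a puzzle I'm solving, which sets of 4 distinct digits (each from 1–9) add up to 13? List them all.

{1,2,3,7}; {1,2,4,6}; {1,3,4,5}

4 distinct digits from 1–9 sum between 10 and 30.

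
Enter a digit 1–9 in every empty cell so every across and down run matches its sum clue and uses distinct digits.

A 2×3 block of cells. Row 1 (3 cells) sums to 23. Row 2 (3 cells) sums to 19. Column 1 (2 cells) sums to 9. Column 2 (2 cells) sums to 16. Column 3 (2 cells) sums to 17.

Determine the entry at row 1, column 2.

23 in 3 cells must be {6,8,9}; 16 in 2 cells must be {7,9}; 17 in 2 cells must be {8,9}.
The 23 across and the 16 down share only 9, so (1,2) = 9.
Given what's placed, (1,3) must be 8 to fit the 23 across and 17 down.
(2,2) = 16 − 9 = 7 completes the 16 down.
(2,3) = 17 − 8 = 9 completes the 17 down.
(1,1) = 23 − 17 = 6 completes the 23 across.
(2,1) = 19 − 16 = 3 completes the 19 across.

9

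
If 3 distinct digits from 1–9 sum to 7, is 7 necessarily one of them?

The only way to make 7 from 3 distinct digits is {1,2,4}, which does not contain 7.

No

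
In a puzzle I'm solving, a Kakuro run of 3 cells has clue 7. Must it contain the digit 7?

No

The only way to make 7 from 3 distinct digits is {1,2,4}, which does not contain 7.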